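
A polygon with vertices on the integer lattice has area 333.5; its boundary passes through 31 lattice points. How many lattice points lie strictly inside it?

From Pick's theorem, I = A − B/2 + 1 = 333.5 − 31/2 + 1 = 319.

319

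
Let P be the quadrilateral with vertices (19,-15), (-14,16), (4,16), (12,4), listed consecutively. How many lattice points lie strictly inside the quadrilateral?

302

Using the shoelace formula, 2A = |(19·16 − (-14)·(-15)) + ((-14)·16 − 4·16) + (4·4 − 12·16) + (12·(-15) − 19·4)| = 626, so the area is 313.
Along each edge there are gcd(|Δx|,|Δy|)+1 lattice points, so counting each shared vertex once the boundary has gcd(33,31) + gcd(18,0) + gcd(8,12) + gcd(7,19) = 1+18+4+1 = 24.
By Pick's theorem A = I + B/2 − 1, so I = 313 − 24/2 + 1 = 302.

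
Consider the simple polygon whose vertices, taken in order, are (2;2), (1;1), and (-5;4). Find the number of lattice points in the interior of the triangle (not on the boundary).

The shoelace formula gives twice the area as |(2·1 − 1·2) + (1·4 − (-5)·1) + ((-5)·2 − 2·4)| = 9, so the area is 9/2.
The number of boundary lattice points is Σ gcd(|Δx|,|Δy|) = gcd(1,1) + gcd(6,3) + gcd(7,2) = 1+3+1 = 5.
Pick's theorem gives I = A − B/2 + 1 = 9/2 − 5/2 + 1 = 3.

3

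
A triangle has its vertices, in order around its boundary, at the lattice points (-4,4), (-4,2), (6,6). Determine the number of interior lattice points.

8

Using the shoelace formula, 2A = |[(-4)·2 − (-4)·4] + [(-4)·6 − 6·2] + [6·4 − (-4)·6]| = 20, so the area is 10.
Summing gcd(|Δx|,|Δy|) over the edges gives the boundary count: gcd(0,2) + gcd(10,4) + gcd(10,2) = 2+2+2 = 6.
By Pick's theorem A = I + B/2 − 1, so I = 10 − 6/2 + 1 = 8.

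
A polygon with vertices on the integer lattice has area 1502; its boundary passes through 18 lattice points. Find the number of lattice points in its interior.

Pick's theorem A = I + B/2 − 1 rearranges to I = A − B/2 + 1 = 1502 − 18/2 + 1 = 1494.

1494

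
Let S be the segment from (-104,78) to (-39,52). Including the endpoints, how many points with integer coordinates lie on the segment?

14

The number of lattice points on a segment between lattice points is gcd(|Δx|,|Δy|) + 1 = gcd(65,26) + 1 = 13 + 1 = 14.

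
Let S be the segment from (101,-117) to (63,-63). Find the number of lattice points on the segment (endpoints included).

The number of lattice points on a segment between lattice points is gcd(|Δx|,|Δy|) + 1 = gcd(38,54) + 1 = 2 + 1 = 3.

3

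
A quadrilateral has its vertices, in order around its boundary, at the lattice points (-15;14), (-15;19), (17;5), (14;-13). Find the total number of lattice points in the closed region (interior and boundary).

By the shoelace formula, twice the signed area is |((-15)·19 − (-15)·14) + ((-15)·5 − 17·19) + (17·(-13) − 14·5) + (14·14 − (-15)·(-13))| = 763, so the area is 763/2.
Summing gcd(|Δx|,|Δy|) over the edges gives the boundary count: gcd(0,5) + gcd(32,14) + gcd(3,18) + gcd(29,27) = 5+2+3+1 = 11.
Pick's theorem gives I = A − B/2 + 1 = 763/2 − 11/2 + 1 = 377, so the closed region contains I + B = 377 + 11 = 388 lattice points.

388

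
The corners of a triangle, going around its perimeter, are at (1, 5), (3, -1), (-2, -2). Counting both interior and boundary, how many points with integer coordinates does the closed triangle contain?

By the shoelace formula, twice the signed area is |(1·(-1) − 3·5) + (3·(-2) − (-2)·(-1)) + ((-2)·5 − 1·(-2))| = 32, so the area is 16.
The number of boundary lattice points is Σ gcd(|Δx|,|Δy|) = gcd(2,6) + gcd(5,1) + gcd(3,7) = 2+1+1 = 4.
Pick's theorem gives I = A − B/2 + 1 = 16 − 4/2 + 1 = 15, so the closed region contains I + B = 15 + 4 = 19 lattice points.

19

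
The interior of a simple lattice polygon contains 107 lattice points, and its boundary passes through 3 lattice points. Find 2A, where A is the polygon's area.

215

Pick's theorem states A = I + B/2 − 1, so A = 107 + 3/2 − 1 = 215/2.
Hence 2A = 215.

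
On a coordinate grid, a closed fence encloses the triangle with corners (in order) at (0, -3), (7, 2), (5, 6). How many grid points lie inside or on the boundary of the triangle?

Using the shoelace formula, 2A = |[0·2 − 7·(-3)] + [7·6 − 5·2] + [5·(-3) − 0·6]| = 38, so the area is 19.
The number of boundary lattice points is Σ gcd(|Δx|,|Δy|) = gcd(7,5) + gcd(2,4) + gcd(5,9) = 1+2+1 = 4.
Pick's theorem gives I = A − B/2 + 1 = 19 − 4/2 + 1 = 18, so the closed region contains I + B = 18 + 4 = 22 lattice points.

22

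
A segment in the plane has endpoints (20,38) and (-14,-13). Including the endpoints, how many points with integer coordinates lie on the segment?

The number of lattice points on a segment between lattice points is gcd(|Δx|,|Δy|) + 1 = gcd(34,51) + 1 = 17 + 1 = 18.

18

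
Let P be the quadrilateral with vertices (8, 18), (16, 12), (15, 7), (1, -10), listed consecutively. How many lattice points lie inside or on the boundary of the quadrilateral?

166

The shoelace formula gives twice the area as |(8·12 − 16·18) + (16·7 − 15·12) + (15·(-10) − 1·7) + (1·18 − 8·(-10))| = 319, so the area is 159.5.
Along each edge there are gcd(|Δx|,|Δy|)+1 lattice points, so counting each shared vertex once the boundary has gcd(8,6) + gcd(1,5) + gcd(14,17) + gcd(7,28) = 2+1+1+7 = 11.
Pick's theorem gives I = A − B/2 + 1 = 159.5 − 11/2 + 1 = 155, so the closed region contains I + B = 155 + 11 = 166 lattice points.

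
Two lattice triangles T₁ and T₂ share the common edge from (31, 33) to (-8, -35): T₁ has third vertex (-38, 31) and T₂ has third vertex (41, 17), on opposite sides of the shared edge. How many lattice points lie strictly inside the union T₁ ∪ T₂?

The union is the simple quadrilateral with vertices (31, 33), (-38, 31), (-8, -35), (41, 17) in order.
Using the shoelace formula, 2A = |(31·31 − (-38)·33) + ((-38)·(-35) − (-8)·31) + ((-8)·17 − 41·(-35)) + (41·33 − 31·17)| = 5918, so the area is 2959.
Summing gcd(|Δx|,|Δy|) over the edges gives the boundary count: gcd(69,2) + gcd(30,66) + gcd(49,52) + gcd(10,16) = 1+6+1+2 = 10.
By Pick's theorem I = A − B/2 + 1 = 2959 − 10/2 + 1 = 2955.

2955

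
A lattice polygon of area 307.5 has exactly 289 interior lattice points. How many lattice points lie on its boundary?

Pick's theorem gives A = I + B/2 − 1, so B = 2(A − I + 1) = 2(307.5 − 289 + 1) = 39.

39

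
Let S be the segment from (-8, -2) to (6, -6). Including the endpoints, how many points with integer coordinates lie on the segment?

The number of lattice points on a segment between lattice points is gcd(|Δx|,|Δy|) + 1 = gcd(14,4) + 1 = 2 + 1 = 3.

3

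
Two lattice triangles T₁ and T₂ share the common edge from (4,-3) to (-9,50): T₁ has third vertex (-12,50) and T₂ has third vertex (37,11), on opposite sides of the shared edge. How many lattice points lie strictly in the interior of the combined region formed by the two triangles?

The union is the simple quadrilateral with vertices (4,-3), (-12,50), (-9,50), (37,11) in order.
Using the shoelace formula, 2A = |(4·50 − (-12)·(-3)) + ((-12)·50 − (-9)·50) + ((-9)·11 − 37·50) + (37·(-3) − 4·11)| = 2090, so the area is 1045.
The number of boundary lattice points is Σ gcd(|Δx|,|Δy|) = gcd(16,53) + gcd(3,0) + gcd(46,39) + gcd(33,14) = 1+3+1+1 = 6.
By Pick's theorem I = A − B/2 + 1 = 1045 − 6/2 + 1 = 1043.

1043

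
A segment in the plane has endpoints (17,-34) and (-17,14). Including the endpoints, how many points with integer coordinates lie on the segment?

The number of lattice points on a segment between lattice points is gcd(|Δx|,|Δy|) + 1 = gcd(34,48) + 1 = 2 + 1 = 3.

3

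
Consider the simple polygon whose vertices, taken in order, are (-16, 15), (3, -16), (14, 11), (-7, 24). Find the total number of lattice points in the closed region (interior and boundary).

Using the shoelace formula, 2A = |((-16)·(-16) − 3·15) + (3·11 − 14·(-16)) + (14·24 − (-7)·11) + ((-7)·15 − (-16)·24)| = 1160, so the area is 580.
Along each edge there are gcd(|Δx|,|Δy|)+1 lattice points, so counting each shared vertex once the boundary has gcd(19,31) + gcd(11,27) + gcd(21,13) + gcd(9,9) = 1+1+1+9 = 12.
Pick's theorem gives I = A − B/2 + 1 = 580 − 12/2 + 1 = 575, so the closed region contains I + B = 575 + 12 = 587 lattice points.

587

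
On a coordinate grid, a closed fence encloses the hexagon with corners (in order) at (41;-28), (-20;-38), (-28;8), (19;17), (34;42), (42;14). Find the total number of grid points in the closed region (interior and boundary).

By the shoelace formula, twice the signed area is |(41·(-38) − (-20)·(-28)) + ((-20)·8 − (-28)·(-38)) + ((-28)·17 − 19·8) + (19·42 − 34·17) + (34·14 − 42·42) + (42·(-28) − 41·14)| = 6788, so the area is 3394.
The number of boundary lattice points is Σ gcd(|Δx|,|Δy|) = gcd(61,10) + gcd(8,46) + gcd(47,9) + gcd(15,25) + gcd(8,28) + gcd(1,42) = 1+2+1+5+4+1 = 14.
Pick's theorem gives I = A − B/2 + 1 = 3394 − 14/2 + 1 = 3388, so the closed region contains I + B = 3388 + 14 = 3402 lattice points.

3402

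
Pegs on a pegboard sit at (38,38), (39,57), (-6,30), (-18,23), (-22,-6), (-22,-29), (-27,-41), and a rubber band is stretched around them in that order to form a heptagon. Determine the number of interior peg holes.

2167

The shoelace formula gives twice the area as |(38·57 − 39·38) + (39·30 − (-6)·57) + ((-6)·23 − (-18)·30) + ((-18)·(-6) − (-22)·23) + ((-22)·(-29) − (-22)·(-6)) + ((-22)·(-41) − (-27)·(-29)) + ((-27)·38 − 38·(-41))| = 4369, so the area is 2184.5.
Summing gcd(|Δx|,|Δy|) over the edges gives the boundary count: gcd(1,19) + gcd(45,27) + gcd(12,7) + gcd(4,29) + gcd(0,23) + gcd(5,12) + gcd(65,79) = 1+9+1+1+23+1+1 = 37.
By Pick's theorem A = I + B/2 − 1, so I = 2184.5 − 37/2 + 1 = 2167.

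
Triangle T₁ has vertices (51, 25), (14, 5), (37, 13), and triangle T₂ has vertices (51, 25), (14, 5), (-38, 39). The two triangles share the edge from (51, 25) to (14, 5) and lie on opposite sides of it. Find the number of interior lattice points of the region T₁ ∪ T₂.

The union is the simple quadrilateral with vertices (51, 25), (37, 13), (14, 5), (-38, 39) in order.
Using the shoelace formula, 2A = |[51·13 − 37·25] + [37·5 − 14·13] + [14·39 − (-38)·5] + [(-38)·25 − 51·39]| = 2462, so the area is 1231.
Along each edge there are gcd(|Δx|,|Δy|)+1 lattice points, so counting each shared vertex once the boundary has gcd(14,12) + gcd(23,8) + gcd(52,34) + gcd(89,14) = 2+1+2+1 = 6.
By Pick's theorem I = A − B/2 + 1 = 1231 − 6/2 + 1 = 1229.

1229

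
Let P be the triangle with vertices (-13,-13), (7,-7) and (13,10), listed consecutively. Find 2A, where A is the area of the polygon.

304

By the shoelace formula, twice the signed area is |[(-13)·(-7) − 7·(-13)] + [7·10 − 13·(-7)] + [13·(-13) − (-13)·10]| = 304, so the area is 152.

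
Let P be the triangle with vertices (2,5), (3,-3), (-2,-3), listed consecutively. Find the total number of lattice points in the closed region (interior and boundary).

26

The shoelace formula gives twice the area as |(2·(-3) − 3·5) + (3·(-3) − (-2)·(-3)) + ((-2)·5 − 2·(-3))| = 40, so the area is 20.
Summing gcd(|Δx|,|Δy|) over the edges gives the boundary count: gcd(1,8) + gcd(5,0) + gcd(4,8) = 1+5+4 = 10.
Pick's theorem gives I = A − B/2 + 1 = 20 − 10/2 + 1 = 16, so the closed region contains I + B = 16 + 10 = 26 lattice points.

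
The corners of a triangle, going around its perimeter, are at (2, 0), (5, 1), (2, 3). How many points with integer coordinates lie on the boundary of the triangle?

5

Summing gcd(|Δx|,|Δy|) over the edges gives the boundary count: gcd(3,1) + gcd(3,2) + gcd(0,3) = 1+1+3 = 5.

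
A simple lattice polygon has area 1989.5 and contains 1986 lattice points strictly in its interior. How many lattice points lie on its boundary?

Pick's theorem gives A = I + B/2 − 1, so B = 2(A − I + 1) = 2(1989.5 − 1986 + 1) = 9.

9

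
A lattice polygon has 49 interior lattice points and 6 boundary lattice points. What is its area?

51

By Pick's theorem, A = I + B/2 − 1 = 49 + 6/2 − 1 = 51.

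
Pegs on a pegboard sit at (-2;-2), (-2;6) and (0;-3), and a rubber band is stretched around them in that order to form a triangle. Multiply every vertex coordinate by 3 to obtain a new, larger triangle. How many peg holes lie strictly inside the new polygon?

58

Using the shoelace formula, 2A = |((-2)·6 − (-2)·(-2)) + ((-2)·(-3) − 0·6) + (0·(-2) − (-2)·(-3))| = 16, so the area is 8.
The number of boundary lattice points is Σ gcd(|Δx|,|Δy|) = gcd(0,8) + gcd(2,9) + gcd(2,1) = 8+1+1 = 10.
Scaling by 3 multiplies the area by 3² = 9 (so the new area is 72) and multiplies the boundary lattice-point count by 3, giving 30.
By Pick's theorem, the interior count of the dilated polygon is 72 − 30/2 + 1 = 58.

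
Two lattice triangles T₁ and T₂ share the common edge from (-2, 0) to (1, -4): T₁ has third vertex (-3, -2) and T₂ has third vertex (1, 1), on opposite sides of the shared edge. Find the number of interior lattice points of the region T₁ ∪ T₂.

The union is the simple quadrilateral with vertices (-2, 0), (-3, -2), (1, -4), (1, 1) in order.
Using the shoelace formula, 2A = |((-2)·(-2) − (-3)·0) + ((-3)·(-4) − 1·(-2)) + (1·1 − 1·(-4)) + (1·0 − (-2)·1)| = 25, so the area is 25/2.
Along each edge there are gcd(|Δx|,|Δy|)+1 lattice points, so counting each shared vertex once the boundary has gcd(1,2) + gcd(4,2) + gcd(0,5) + gcd(3,1) = 1+2+5+1 = 9.
By Pick's theorem I = A − B/2 + 1 = 25/2 − 9/2 + 1 = 9.

9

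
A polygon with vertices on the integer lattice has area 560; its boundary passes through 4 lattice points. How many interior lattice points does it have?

Pick's theorem A = I + B/2 − 1 rearranges to I = A − B/2 + 1 = 560 − 4/2 + 1 = 559.

559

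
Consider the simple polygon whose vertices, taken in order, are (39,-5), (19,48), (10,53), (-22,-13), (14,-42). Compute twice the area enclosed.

6204

By the shoelace formula, twice the signed area is |(39·48 − 19·(-5)) + (19·53 − 10·48) + (10·(-13) − (-22)·53) + ((-22)·(-42) − 14·(-13)) + (14·(-5) − 39·(-42))| = 6204, so the area is 3102.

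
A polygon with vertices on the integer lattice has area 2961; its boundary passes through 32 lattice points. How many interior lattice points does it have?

2946

Pick's theorem A = I + B/2 − 1 rearranges to I = A − B/2 + 1 = 2961 − 32/2 + 1 = 2946.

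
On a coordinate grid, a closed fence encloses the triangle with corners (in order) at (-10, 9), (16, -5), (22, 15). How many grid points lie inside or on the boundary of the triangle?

The shoelace formula gives twice the area as |((-10)·(-5) − 16·9) + (16·15 − 22·(-5)) + (22·9 − (-10)·15)| = 604, so the area is 302.
Summing gcd(|Δx|,|Δy|) over the edges gives the boundary count: gcd(26,14) + gcd(6,20) + gcd(32,6) = 2+2+2 = 6.
Pick's theorem gives I = A − B/2 + 1 = 302 − 6/2 + 1 = 300, so the closed region contains I + B = 300 + 6 = 306 lattice points.

306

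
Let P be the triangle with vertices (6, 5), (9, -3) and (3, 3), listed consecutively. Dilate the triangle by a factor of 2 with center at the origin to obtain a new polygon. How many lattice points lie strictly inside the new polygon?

By the shoelace formula, twice the signed area is |(6·(-3) − 9·5) + (9·3 − 3·(-3)) + (3·5 − 6·3)| = 30, so the area is 15.
Along each edge there are gcd(|Δx|,|Δy|)+1 lattice points, so counting each shared vertex once the boundary has gcd(3,8) + gcd(6,6) + gcd(3,2) = 1+6+1 = 8.
Scaling by 2 multiplies the area by 2² = 4 (so the new area is 60) and multiplies the boundary lattice-point count by 2, giving 16.
By Pick's theorem, the interior count of the dilated polygon is 60 − 16/2 + 1 = 53.

53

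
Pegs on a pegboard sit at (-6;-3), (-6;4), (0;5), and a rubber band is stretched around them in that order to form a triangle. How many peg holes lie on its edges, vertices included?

Along each edge there are gcd(|Δx|,|Δy|)+1 lattice points, so counting each shared vertex once the boundary has gcd(0,7) + gcd(6,1) + gcd(6,8) = 7+1+2 = 10.

10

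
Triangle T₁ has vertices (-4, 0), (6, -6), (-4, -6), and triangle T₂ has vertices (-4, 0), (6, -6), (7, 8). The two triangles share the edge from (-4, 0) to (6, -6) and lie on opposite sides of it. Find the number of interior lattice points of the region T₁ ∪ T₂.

The union is the simple quadrilateral with vertices (-4, 0), (-4, -6), (6, -6), (7, 8) in order.
By the shoelace formula, twice the signed area is |((-4)·(-6) − (-4)·0) + ((-4)·(-6) − 6·(-6)) + (6·8 − 7·(-6)) + (7·0 − (-4)·8)| = 206, so the area is 103.
Summing gcd(|Δx|,|Δy|) over the edges gives the boundary count: gcd(0,6) + gcd(10,0) + gcd(1,14) + gcd(11,8) = 6+10+1+1 = 18.
By Pick's theorem I = A − B/2 + 1 = 103 − 18/2 + 1 = 95.

95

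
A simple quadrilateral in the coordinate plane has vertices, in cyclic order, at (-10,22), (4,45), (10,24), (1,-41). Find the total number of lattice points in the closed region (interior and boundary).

The shoelace formula gives twice the area as |((-10)·45 − 4·22) + (4·24 − 10·45) + (10·(-41) − 1·24) + (1·22 − (-10)·(-41))| = 1714, so the area is 857.
Along each edge there are gcd(|Δx|,|Δy|)+1 lattice points, so counting each shared vertex once the boundary has gcd(14,23) + gcd(6,21) + gcd(9,65) + gcd(11,63) = 1+3+1+1 = 6.
Pick's theorem gives I = A − B/2 + 1 = 857 − 6/2 + 1 = 855, so the closed region contains I + B = 855 + 6 = 861 lattice points.

861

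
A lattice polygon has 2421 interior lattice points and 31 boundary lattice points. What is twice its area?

4871

Pick's theorem states A = I + B/2 − 1, so A = 2421 + 31/2 − 1 = 4871/2.
Hence 2A = 4871.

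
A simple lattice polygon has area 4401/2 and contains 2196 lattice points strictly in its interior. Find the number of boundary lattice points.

11

Pick's theorem gives A = I + B/2 − 1, so B = 2(A − I + 1) = 2(4401/2 − 2196 + 1) = 11.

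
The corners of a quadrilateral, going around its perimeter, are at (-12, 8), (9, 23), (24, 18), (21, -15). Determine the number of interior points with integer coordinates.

The shoelace formula gives twice the area as |[(-12)·23 − 9·8] + [9·18 − 24·23] + [24·(-15) − 21·18] + [21·8 − (-12)·(-15)]| = 1488, so the area is 744.
The number of boundary lattice points is Σ gcd(|Δx|,|Δy|) = gcd(21,15) + gcd(15,5) + gcd(3,33) + gcd(33,23) = 3+5+3+1 = 12.
By Pick's theorem A = I + B/2 − 1, so I = 744 − 12/2 + 1 = 739.

739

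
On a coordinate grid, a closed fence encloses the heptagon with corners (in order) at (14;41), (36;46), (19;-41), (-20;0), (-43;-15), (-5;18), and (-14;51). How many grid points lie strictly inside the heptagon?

2917

By the shoelace formula, twice the signed area is |(14·46 − 36·41) + (36·(-41) − 19·46) + (19·0 − (-20)·(-41)) + ((-20)·(-15) − (-43)·0) + ((-43)·18 − (-5)·(-15)) + ((-5)·51 − (-14)·18) + ((-14)·41 − 14·51)| = 5842, so the area is 2921.
The number of boundary lattice points is Σ gcd(|Δx|,|Δy|) = gcd(22,5) + gcd(17,87) + gcd(39,41) + gcd(23,15) + gcd(38,33) + gcd(9,33) + gcd(28,10) = 1+1+1+1+1+3+2 = 10.
By Pick's theorem A = I + B/2 − 1, so I = 2921 − 10/2 + 1 = 2917.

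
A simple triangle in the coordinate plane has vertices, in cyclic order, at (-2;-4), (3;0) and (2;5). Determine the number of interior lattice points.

Using the shoelace formula, 2A = |((-2)·0 − 3·(-4)) + (3·5 − 2·0) + (2·(-4) − (-2)·5)| = 29, so the area is 14.5.
The number of boundary lattice points is Σ gcd(|Δx|,|Δy|) = gcd(5,4) + gcd(1,5) + gcd(4,9) = 1+1+1 = 3.
Pick's theorem gives I = A − B/2 + 1 = 14.5 − 3/2 + 1 = 14.

14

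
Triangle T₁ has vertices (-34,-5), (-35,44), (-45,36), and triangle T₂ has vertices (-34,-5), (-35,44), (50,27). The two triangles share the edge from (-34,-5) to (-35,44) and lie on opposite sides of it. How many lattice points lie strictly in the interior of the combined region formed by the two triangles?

2312

The union is the simple quadrilateral with vertices (-34,-5), (-45,36), (-35,44), (50,27) in order.
The shoelace formula gives twice the area as |[(-34)·36 − (-45)·(-5)] + [(-45)·44 − (-35)·36] + [(-35)·27 − 50·44] + [50·(-5) − (-34)·27]| = 4646, so the area is 2323.
Along each edge there are gcd(|Δx|,|Δy|)+1 lattice points, so counting each shared vertex once the boundary has gcd(11,41) + gcd(10,8) + gcd(85,17) + gcd(84,32) = 1+2+17+4 = 24.
By Pick's theorem I = A − B/2 + 1 = 2323 − 24/2 + 1 = 2312.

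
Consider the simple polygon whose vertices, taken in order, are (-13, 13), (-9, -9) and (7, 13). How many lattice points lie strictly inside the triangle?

Using the shoelace formula, 2A = |((-13)·(-9) − (-9)·13) + ((-9)·13 − 7·(-9)) + (7·13 − (-13)·13)| = 440, so the area is 220.
Along each edge there are gcd(|Δx|,|Δy|)+1 lattice points, so counting each shared vertex once the boundary has gcd(4,22) + gcd(16,22) + gcd(20,0) = 2+2+20 = 24.
Pick's theorem gives I = A − B/2 + 1 = 220 − 24/2 + 1 = 209.

209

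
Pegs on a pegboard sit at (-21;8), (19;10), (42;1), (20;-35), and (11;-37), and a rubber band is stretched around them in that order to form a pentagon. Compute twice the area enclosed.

The shoelace formula gives twice the area as |[(-21)·10 − 19·8] + [19·1 − 42·10] + [42·(-35) − 20·1] + [20·(-37) − 11·(-35)] + [11·8 − (-21)·(-37)]| = 3297, so the area is 3297/2.

3297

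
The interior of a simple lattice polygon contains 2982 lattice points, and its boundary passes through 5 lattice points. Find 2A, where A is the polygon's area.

5967

By Pick's theorem, A = I + B/2 − 1 = 2982 + 5/2 − 1 = 5967/2.
Hence 2A = 5967.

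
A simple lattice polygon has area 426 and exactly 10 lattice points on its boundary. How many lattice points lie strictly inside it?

422

From Pick's theorem, I = A − B/2 + 1 = 426 − 10/2 + 1 = 422.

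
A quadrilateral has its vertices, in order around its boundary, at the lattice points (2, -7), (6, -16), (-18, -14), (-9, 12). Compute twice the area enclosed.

Using the shoelace formula, 2A = |(2·(-16) − 6·(-7)) + (6·(-14) − (-18)·(-16)) + ((-18)·12 − (-9)·(-14)) + ((-9)·(-7) − 2·12)| = 665, so the area is 665/2.

665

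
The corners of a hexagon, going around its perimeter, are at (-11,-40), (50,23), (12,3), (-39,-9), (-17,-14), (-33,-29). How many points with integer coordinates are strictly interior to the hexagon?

Using the shoelace formula, 2A = |[(-11)·23 − 50·(-40)] + [50·3 − 12·23] + [12·(-9) − (-39)·3] + [(-39)·(-14) − (-17)·(-9)] + [(-17)·(-29) − (-33)·(-14)] + [(-33)·(-40) − (-11)·(-29)]| = 3055, so the area is 3055/2.
Summing gcd(|Δx|,|Δy|) over the edges gives the boundary count: gcd(61,63) + gcd(38,20) + gcd(51,12) + gcd(22,5) + gcd(16,15) + gcd(22,11) = 1+2+3+1+1+11 = 19.
By Pick's theorem A = I + B/2 − 1, so I = 3055/2 − 19/2 + 1 = 1519.

1519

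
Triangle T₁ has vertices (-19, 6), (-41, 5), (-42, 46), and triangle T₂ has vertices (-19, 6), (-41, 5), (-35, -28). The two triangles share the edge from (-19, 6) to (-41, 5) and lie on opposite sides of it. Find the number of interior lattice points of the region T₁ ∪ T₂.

The union is the simple quadrilateral with vertices (-19, 6), (-42, 46), (-41, 5), (-35, -28) in order.
The shoelace formula gives twice the area as |[(-19)·46 − (-42)·6] + [(-42)·5 − (-41)·46] + [(-41)·(-28) − (-35)·5] + [(-35)·6 − (-19)·(-28)]| = 1635, so the area is 1635/2.
Summing gcd(|Δx|,|Δy|) over the edges gives the boundary count: gcd(23,40) + gcd(1,41) + gcd(6,33) + gcd(16,34) = 1+1+3+2 = 7.
By Pick's theorem I = A − B/2 + 1 = 1635/2 − 7/2 + 1 = 815.

815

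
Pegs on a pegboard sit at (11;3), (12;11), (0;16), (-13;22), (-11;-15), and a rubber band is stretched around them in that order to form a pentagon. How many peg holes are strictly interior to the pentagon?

525

By the shoelace formula, twice the signed area is |[11·11 − 12·3] + [12·16 − 0·11] + [0·22 − (-13)·16] + [(-13)·(-15) − (-11)·22] + [(-11)·3 − 11·(-15)]| = 1054, so the area is 527.
Summing gcd(|Δx|,|Δy|) over the edges gives the boundary count: gcd(1,8) + gcd(12,5) + gcd(13,6) + gcd(2,37) + gcd(22,18) = 1+1+1+1+2 = 6.
By Pick's theorem A = I + B/2 − 1, so I = 527 − 6/2 + 1 = 525.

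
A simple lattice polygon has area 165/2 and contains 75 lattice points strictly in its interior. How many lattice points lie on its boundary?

17

Pick's theorem gives A = I + B/2 − 1, so B = 2(A − I + 1) = 2(165/2 − 75 + 1) = 17.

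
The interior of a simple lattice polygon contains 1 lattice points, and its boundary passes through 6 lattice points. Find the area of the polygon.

3

Pick's theorem states A = I + B/2 − 1, so A = 1 + 6/2 − 1 = 3.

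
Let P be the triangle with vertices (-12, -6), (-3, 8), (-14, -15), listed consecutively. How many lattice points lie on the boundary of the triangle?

3

The number of boundary lattice points is Σ gcd(|Δx|,|Δy|) = gcd(9,14) + gcd(11,23) + gcd(2,9) = 1+1+1 = 3.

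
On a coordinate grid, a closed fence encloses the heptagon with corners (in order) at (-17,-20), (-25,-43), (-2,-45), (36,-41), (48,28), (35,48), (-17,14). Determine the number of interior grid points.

4557

Using the shoelace formula, 2A = |[(-17)·(-43) − (-25)·(-20)] + [(-25)·(-45) − (-2)·(-43)] + [(-2)·(-41) − 36·(-45)] + [36·28 − 48·(-41)] + [48·48 − 35·28] + [35·14 − (-17)·48] + [(-17)·(-20) − (-17)·14]| = 9156, so the area is 4578.
Along each edge there are gcd(|Δx|,|Δy|)+1 lattice points, so counting each shared vertex once the boundary has gcd(8,23) + gcd(23,2) + gcd(38,4) + gcd(12,69) + gcd(13,20) + gcd(52,34) + gcd(0,34) = 1+1+2+3+1+2+34 = 44.
By Pick's theorem A = I + B/2 − 1, so I = 4578 − 44/2 + 1 = 4557.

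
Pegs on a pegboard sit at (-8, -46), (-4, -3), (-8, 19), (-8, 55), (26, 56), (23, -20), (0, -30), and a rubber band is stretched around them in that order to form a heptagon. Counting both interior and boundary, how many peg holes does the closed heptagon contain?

The shoelace formula gives twice the area as |((-8)·(-3) − (-4)·(-46)) + ((-4)·19 − (-8)·(-3)) + ((-8)·55 − (-8)·19) + ((-8)·56 − 26·55) + (26·(-20) − 23·56) + (23·(-30) − 0·(-20)) + (0·(-46) − (-8)·(-30))| = 5164, so the area is 2582.
The number of boundary lattice points is Σ gcd(|Δx|,|Δy|) = gcd(4,43) + gcd(4,22) + gcd(0,36) + gcd(34,1) + gcd(3,76) + gcd(23,10) + gcd(8,16) = 1+2+36+1+1+1+8 = 50.
Pick's theorem gives I = A − B/2 + 1 = 2582 − 50/2 + 1 = 2558, so the closed region contains I + B = 2558 + 50 = 2608 lattice points.

2608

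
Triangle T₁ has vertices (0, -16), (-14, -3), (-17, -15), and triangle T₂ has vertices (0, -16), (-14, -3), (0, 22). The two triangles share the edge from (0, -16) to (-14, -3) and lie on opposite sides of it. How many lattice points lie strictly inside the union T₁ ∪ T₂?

349

The union is the simple quadrilateral with vertices (0, -16), (-17, -15), (-14, -3), (0, 22) in order.
The shoelace formula gives twice the area as |(0·(-15) − (-17)·(-16)) + ((-17)·(-3) − (-14)·(-15)) + ((-14)·22 − 0·(-3)) + (0·(-16) − 0·22)| = 739, so the area is 739/2.
Along each edge there are gcd(|Δx|,|Δy|)+1 lattice points, so counting each shared vertex once the boundary has gcd(17,1) + gcd(3,12) + gcd(14,25) + gcd(0,38) = 1+3+1+38 = 43.
By Pick's theorem I = A − B/2 + 1 = 739/2 − 43/2 + 1 = 349.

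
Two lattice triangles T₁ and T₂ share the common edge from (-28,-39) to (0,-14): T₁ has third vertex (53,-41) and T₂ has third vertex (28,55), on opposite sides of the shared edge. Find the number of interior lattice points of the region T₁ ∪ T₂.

The union is the simple quadrilateral with vertices (-28,-39), (53,-41), (0,-14), (28,55) in order.
The shoelace formula gives twice the area as |[(-28)·(-41) − 53·(-39)] + [53·(-14) − 0·(-41)] + [0·55 − 28·(-14)] + [28·(-39) − (-28)·55]| = 3313, so the area is 1656.5.
Summing gcd(|Δx|,|Δy|) over the edges gives the boundary count: gcd(81,2) + gcd(53,27) + gcd(28,69) + gcd(56,94) = 1+1+1+2 = 5.
By Pick's theorem I = A − B/2 + 1 = 1656.5 − 5/2 + 1 = 1655.

1655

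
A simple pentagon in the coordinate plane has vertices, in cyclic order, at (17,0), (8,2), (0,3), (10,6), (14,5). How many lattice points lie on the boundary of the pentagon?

The number of boundary lattice points is Σ gcd(|Δx|,|Δy|) = gcd(9,2) + gcd(8,1) + gcd(10,3) + gcd(4,1) + gcd(3,5) = 1+1+1+1+1 = 5.

5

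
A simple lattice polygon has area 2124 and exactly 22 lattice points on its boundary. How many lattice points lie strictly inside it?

2114

From Pick's theorem, I = A − B/2 + 1 = 2124 − 22/2 + 1 = 2114.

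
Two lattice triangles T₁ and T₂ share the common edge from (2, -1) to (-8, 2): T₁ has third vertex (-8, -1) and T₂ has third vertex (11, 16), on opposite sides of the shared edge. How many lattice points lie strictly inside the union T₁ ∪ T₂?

The union is the simple quadrilateral with vertices (2, -1), (-8, -1), (-8, 2), (11, 16) in order.
Using the shoelace formula, 2A = |(2·(-1) − (-8)·(-1)) + ((-8)·2 − (-8)·(-1)) + ((-8)·16 − 11·2) + (11·(-1) − 2·16)| = 227, so the area is 113.5.
Along each edge there are gcd(|Δx|,|Δy|)+1 lattice points, so counting each shared vertex once the boundary has gcd(10,0) + gcd(0,3) + gcd(19,14) + gcd(9,17) = 10+3+1+1 = 15.
By Pick's theorem I = A − B/2 + 1 = 113.5 − 15/2 + 1 = 107.

107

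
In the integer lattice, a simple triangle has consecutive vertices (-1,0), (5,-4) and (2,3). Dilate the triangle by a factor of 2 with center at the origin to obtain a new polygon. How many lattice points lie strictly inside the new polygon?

55

The shoelace formula gives twice the area as |[(-1)·(-4) − 5·0] + [5·3 − 2·(-4)] + [2·0 − (-1)·3]| = 30, so the area is 15.
Summing gcd(|Δx|,|Δy|) over the edges gives the boundary count: gcd(6,4) + gcd(3,7) + gcd(3,3) = 2+1+3 = 6.
Scaling by 2 multiplies the area by 2² = 4 (so the new area is 60) and multiplies the boundary lattice-point count by 2, giving 12.
By Pick's theorem, the interior count of the dilated polygon is 60 − 12/2 + 1 = 55.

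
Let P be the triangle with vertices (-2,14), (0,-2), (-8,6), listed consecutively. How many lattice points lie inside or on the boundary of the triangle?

The shoelace formula gives twice the area as |((-2)·(-2) − 0·14) + (0·6 − (-8)·(-2)) + ((-8)·14 − (-2)·6)| = 112, so the area is 56.
Summing gcd(|Δx|,|Δy|) over the edges gives the boundary count: gcd(2,16) + gcd(8,8) + gcd(6,8) = 2+8+2 = 12.
Pick's theorem gives I = A − B/2 + 1 = 56 − 12/2 + 1 = 51, so the closed region contains I + B = 51 + 12 = 63 lattice points.

63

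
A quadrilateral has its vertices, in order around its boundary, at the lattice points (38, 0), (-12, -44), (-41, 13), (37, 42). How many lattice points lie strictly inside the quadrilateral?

3714

Using the shoelace formula, 2A = |(38·(-44) − (-12)·0) + ((-12)·13 − (-41)·(-44)) + ((-41)·42 − 37·13) + (37·0 − 38·42)| = 7431, so the area is 7431/2.
Summing gcd(|Δx|,|Δy|) over the edges gives the boundary count: gcd(50,44) + gcd(29,57) + gcd(78,29) + gcd(1,42) = 2+1+1+1 = 5.
Pick's theorem gives I = A − B/2 + 1 = 7431/2 − 5/2 + 1 = 3714.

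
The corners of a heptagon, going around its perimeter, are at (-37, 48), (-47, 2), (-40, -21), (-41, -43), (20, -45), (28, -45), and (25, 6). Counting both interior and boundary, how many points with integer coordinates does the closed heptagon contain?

4954

By the shoelace formula, twice the signed area is |((-37)·2 − (-47)·48) + ((-47)·(-21) − (-40)·2) + ((-40)·(-43) − (-41)·(-21)) + ((-41)·(-45) − 20·(-43)) + (20·(-45) − 28·(-45)) + (28·6 − 25·(-45)) + (25·48 − (-37)·6)| = 9888, so the area is 4944.
Along each edge there are gcd(|Δx|,|Δy|)+1 lattice points, so counting each shared vertex once the boundary has gcd(10,46) + gcd(7,23) + gcd(1,22) + gcd(61,2) + gcd(8,0) + gcd(3,51) + gcd(62,42) = 2+1+1+1+8+3+2 = 18.
Pick's theorem gives I = A − B/2 + 1 = 4944 − 18/2 + 1 = 4936, so the closed region contains I + B = 4936 + 18 = 4954 lattice points.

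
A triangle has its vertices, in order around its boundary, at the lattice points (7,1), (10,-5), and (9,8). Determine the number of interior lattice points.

15

By the shoelace formula, twice the signed area is |[7·(-5) − 10·1] + [10·8 − 9·(-5)] + [9·1 − 7·8]| = 33, so the area is 33/2.
Along each edge there are gcd(|Δx|,|Δy|)+1 lattice points, so counting each shared vertex once the boundary has gcd(3,6) + gcd(1,13) + gcd(2,7) = 3+1+1 = 5.
By Pick's theorem A = I + B/2 − 1, so I = 33/2 − 5/2 + 1 = 15.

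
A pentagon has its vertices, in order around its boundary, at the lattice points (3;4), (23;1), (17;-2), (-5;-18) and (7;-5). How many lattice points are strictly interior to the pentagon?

By the shoelace formula, twice the signed area is |(3·1 − 23·4) + (23·(-2) − 17·1) + (17·(-18) − (-5)·(-2)) + ((-5)·(-5) − 7·(-18)) + (7·4 − 3·(-5))| = 274, so the area is 137.
Summing gcd(|Δx|,|Δy|) over the edges gives the boundary count: gcd(20,3) + gcd(6,3) + gcd(22,16) + gcd(12,13) + gcd(4,9) = 1+3+2+1+1 = 8.
By Pick's theorem A = I + B/2 − 1, so I = 137 − 8/2 + 1 = 134.

134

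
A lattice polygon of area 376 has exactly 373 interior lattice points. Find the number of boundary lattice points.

Pick's theorem gives A = I + B/2 − 1, so B = 2(A − I + 1) = 2(376 − 373 + 1) = 8.

8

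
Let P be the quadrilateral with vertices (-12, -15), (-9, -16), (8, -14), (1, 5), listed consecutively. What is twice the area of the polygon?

Using the shoelace formula, 2A = |[(-12)·(-16) − (-9)·(-15)] + [(-9)·(-14) − 8·(-16)] + [8·5 − 1·(-14)] + [1·(-15) − (-12)·5]| = 410, so the area is 205.

410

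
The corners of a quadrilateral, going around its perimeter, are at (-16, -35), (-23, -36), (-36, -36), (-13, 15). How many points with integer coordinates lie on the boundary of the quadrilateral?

Summing gcd(|Δx|,|Δy|) over the edges gives the boundary count: gcd(7,1) + gcd(13,0) + gcd(23,51) + gcd(3,50) = 1+13+1+1 = 16.

16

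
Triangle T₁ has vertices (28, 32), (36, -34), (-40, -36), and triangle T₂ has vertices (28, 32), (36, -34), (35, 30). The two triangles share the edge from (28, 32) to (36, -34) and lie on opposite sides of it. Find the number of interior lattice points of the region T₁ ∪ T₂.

2704

The union is the simple quadrilateral with vertices (28, 32), (-40, -36), (36, -34), (35, 30) in order.
The shoelace formula gives twice the area as |[28·(-36) − (-40)·32] + [(-40)·(-34) − 36·(-36)] + [36·30 − 35·(-34)] + [35·32 − 28·30]| = 5478, so the area is 2739.
Summing gcd(|Δx|,|Δy|) over the edges gives the boundary count: gcd(68,68) + gcd(76,2) + gcd(1,64) + gcd(7,2) = 68+2+1+1 = 72.
By Pick's theorem I = A − B/2 + 1 = 2739 − 72/2 + 1 = 2704.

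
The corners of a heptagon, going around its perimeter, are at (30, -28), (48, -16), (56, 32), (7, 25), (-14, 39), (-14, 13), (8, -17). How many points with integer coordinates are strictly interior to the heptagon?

2907

By the shoelace formula, twice the signed area is |[30·(-16) − 48·(-28)] + [48·32 − 56·(-16)] + [56·25 − 7·32] + [7·39 − (-14)·25] + [(-14)·13 − (-14)·39] + [(-14)·(-17) − 8·13] + [8·(-28) − 30·(-17)]| = 5879, so the area is 5879/2.
Along each edge there are gcd(|Δx|,|Δy|)+1 lattice points, so counting each shared vertex once the boundary has gcd(18,12) + gcd(8,48) + gcd(49,7) + gcd(21,14) + gcd(0,26) + gcd(22,30) + gcd(22,11) = 6+8+7+7+26+2+11 = 67.
By Pick's theorem A = I + B/2 − 1, so I = 5879/2 − 67/2 + 1 = 2907.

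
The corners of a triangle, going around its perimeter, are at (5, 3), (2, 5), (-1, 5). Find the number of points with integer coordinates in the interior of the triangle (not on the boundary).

1

By the shoelace formula, twice the signed area is |[5·5 − 2·3] + [2·5 − (-1)·5] + [(-1)·3 − 5·5]| = 6, so the area is 3.
Summing gcd(|Δx|,|Δy|) over the edges gives the boundary count: gcd(3,2) + gcd(3,0) + gcd(6,2) = 1+3+2 = 6.
Pick's theorem gives I = A − B/2 + 1 = 3 − 6/2 + 1 = 1.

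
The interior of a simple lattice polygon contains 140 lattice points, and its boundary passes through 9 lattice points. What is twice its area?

287

Pick's theorem states A = I + B/2 − 1, so A = 140 + 9/2 − 1 = 287/2.
Hence 2A = 287.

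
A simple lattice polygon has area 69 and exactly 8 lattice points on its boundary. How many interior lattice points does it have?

Pick's theorem A = I + B/2 − 1 rearranges to I = A − B/2 + 1 = 69 − 8/2 + 1 = 66.

66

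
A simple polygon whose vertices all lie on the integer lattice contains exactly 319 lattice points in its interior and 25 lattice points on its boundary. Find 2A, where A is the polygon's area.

661

By Pick's theorem, A = I + B/2 − 1 = 319 + 25/2 − 1 = 661/2.
Hence 2A = 661.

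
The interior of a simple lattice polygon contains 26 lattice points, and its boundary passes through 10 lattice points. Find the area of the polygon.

Pick's theorem states A = I + B/2 − 1, so A = 26 + 10/2 − 1 = 30.

30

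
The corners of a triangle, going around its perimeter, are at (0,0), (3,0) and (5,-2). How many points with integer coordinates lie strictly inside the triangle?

By the shoelace formula, twice the signed area is |[0·0 − 3·0] + [3·(-2) − 5·0] + [5·0 − 0·(-2)]| = 6, so the area is 3.
Along each edge there are gcd(|Δx|,|Δy|)+1 lattice points, so counting each shared vertex once the boundary has gcd(3,0) + gcd(2,2) + gcd(5,2) = 3+2+1 = 6.
Pick's theorem gives I = A − B/2 + 1 = 3 − 6/2 + 1 = 1.

1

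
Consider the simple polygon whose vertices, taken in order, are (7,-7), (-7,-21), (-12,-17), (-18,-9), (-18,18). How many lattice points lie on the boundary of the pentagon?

Along each edge there are gcd(|Δx|,|Δy|)+1 lattice points, so counting each shared vertex once the boundary has gcd(14,14) + gcd(5,4) + gcd(6,8) + gcd(0,27) + gcd(25,25) = 14+1+2+27+25 = 69.

69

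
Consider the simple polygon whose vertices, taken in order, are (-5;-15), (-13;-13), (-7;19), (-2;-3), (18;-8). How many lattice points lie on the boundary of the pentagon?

Summing gcd(|Δx|,|Δy|) over the edges gives the boundary count: gcd(8,2) + gcd(6,32) + gcd(5,22) + gcd(20,5) + gcd(23,7) = 2+2+1+5+1 = 11.

11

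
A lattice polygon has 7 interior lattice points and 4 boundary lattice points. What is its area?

By Pick's theorem, A = I + B/2 − 1 = 7 + 4/2 − 1 = 8.

8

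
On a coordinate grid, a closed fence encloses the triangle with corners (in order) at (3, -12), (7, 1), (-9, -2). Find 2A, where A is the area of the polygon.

196

By the shoelace formula, twice the signed area is |(3·1 − 7·(-12)) + (7·(-2) − (-9)·1) + ((-9)·(-12) − 3·(-2))| = 196, so the area is 98.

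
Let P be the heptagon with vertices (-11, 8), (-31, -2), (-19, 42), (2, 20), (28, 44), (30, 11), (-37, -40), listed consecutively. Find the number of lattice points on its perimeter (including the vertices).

Along each edge there are gcd(|Δx|,|Δy|)+1 lattice points, so counting each shared vertex once the boundary has gcd(20,10) + gcd(12,44) + gcd(21,22) + gcd(26,24) + gcd(2,33) + gcd(67,51) + gcd(26,48) = 10+4+1+2+1+1+2 = 21.

21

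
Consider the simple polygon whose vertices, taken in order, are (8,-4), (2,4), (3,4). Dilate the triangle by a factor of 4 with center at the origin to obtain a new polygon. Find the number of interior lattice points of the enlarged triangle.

By the shoelace formula, twice the signed area is |(8·4 − 2·(-4)) + (2·4 − 3·4) + (3·(-4) − 8·4)| = 8, so the area is 4.
Along each edge there are gcd(|Δx|,|Δy|)+1 lattice points, so counting each shared vertex once the boundary has gcd(6,8) + gcd(1,0) + gcd(5,8) = 2+1+1 = 4.
Scaling by 4 multiplies the area by 4² = 16 (so the new area is 64) and multiplies the boundary lattice-point count by 4, giving 16.
By Pick's theorem, the interior count of the dilated polygon is 64 − 16/2 + 1 = 57.

57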